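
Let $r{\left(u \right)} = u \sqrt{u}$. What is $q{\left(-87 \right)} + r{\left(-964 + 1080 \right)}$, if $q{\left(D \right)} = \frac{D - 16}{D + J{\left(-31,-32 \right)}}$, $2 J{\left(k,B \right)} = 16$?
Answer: $\frac{103}{79} + 232 \sqrt{29} \approx 1250.7$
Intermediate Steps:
$J{\left(k,B \right)} = 8$ ($J{\left(k,B \right)} = \frac{1}{2} \cdot 16 = 8$)
$q{\left(D \right)} = \frac{-16 + D}{8 + D}$ ($q{\left(D \right)} = \frac{D - 16}{D + 8} = \frac{-16 + D}{8 + D}$)
$r{\left(u \right)} = u^{\frac{3}{2}}$
$q{\left(-87 \right)} + r{\left(-964 + 1080 \right)} = \frac{-16 - 87}{8 - 87} + \left(-964 + 1080\right)^{\frac{3}{2}} = \frac{1}{-79} \left(-103\right) + 116^{\frac{3}{2}} = \left(- \frac{1}{79}\right) \left(-103\right) + 232 \sqrt{29} = \frac{103}{79} + 232 \sqrt{29}$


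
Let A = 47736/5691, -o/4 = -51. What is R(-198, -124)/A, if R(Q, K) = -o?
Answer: -1897/78 ≈ -24.321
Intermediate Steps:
o = 204 (o = -4*(-51) = 204)
A = 15912/1897 (A = 47736*(1/5691) = 15912/1897 ≈ 8.3880)
R(Q, K) = -204 (R(Q, K) = -1*204 = -204)
R(-198, -124)/A = -204/15912/1897 = -204*1897/15912 = -1897/78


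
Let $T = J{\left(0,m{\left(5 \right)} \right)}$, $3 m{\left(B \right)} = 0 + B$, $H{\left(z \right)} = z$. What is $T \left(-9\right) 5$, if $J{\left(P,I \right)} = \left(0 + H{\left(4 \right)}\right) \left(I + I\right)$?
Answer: $-600$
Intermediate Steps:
$m{\left(B \right)} = \frac{B}{3}$ ($m{\left(B \right)} = \frac{0 + B}{3} = \frac{B}{3}$)
$J{\left(P,I \right)} = 8 I$ ($J{\left(P,I \right)} = \left(0 + 4\right) \left(I + I\right) = 4 \cdot 2 I = 8 I$)
$T = \frac{40}{3}$ ($T = 8 \cdot \frac{1}{3} \cdot 5 = 8 \cdot \frac{5}{3} = \frac{40}{3} \approx 13.333$)
$T \left(-9\right) 5 = \frac{40}{3} \left(-9\right) 5 = \left(-120\right) 5 = -600$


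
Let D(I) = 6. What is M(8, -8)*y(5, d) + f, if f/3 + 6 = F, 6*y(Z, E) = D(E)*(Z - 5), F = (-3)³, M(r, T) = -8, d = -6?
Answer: -99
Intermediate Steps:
F = -27
y(Z, E) = -5 + Z (y(Z, E) = (6*(Z - 5))/6 = (6*(-5 + Z))/6 = (-30 + 6*Z)/6 = -5 + Z)
f = -99 (f = -18 + 3*(-27) = -18 - 81 = -99)
M(8, -8)*y(5, d) + f = -8*(-5 + 5) - 99 = -8*0 - 99 = 0 - 99 = -99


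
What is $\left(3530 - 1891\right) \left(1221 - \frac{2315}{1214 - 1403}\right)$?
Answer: $\frac{382024676}{189} \approx 2.0213 \cdot 10^{6}$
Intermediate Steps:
$\left(3530 - 1891\right) \left(1221 - \frac{2315}{1214 - 1403}\right) = 1639 \left(1221 - \frac{2315}{1214 - 1403}\right) = 1639 \left(1221 - \frac{2315}{-189}\right) = 1639 \left(1221 - - \frac{2315}{189}\right) = 1639 \left(1221 + \frac{2315}{189}\right) = 1639 \cdot \frac{233084}{189} = \frac{382024676}{189}$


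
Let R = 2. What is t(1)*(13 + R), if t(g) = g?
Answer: 15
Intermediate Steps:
t(1)*(13 + R) = 1*(13 + 2) = 1*15 = 15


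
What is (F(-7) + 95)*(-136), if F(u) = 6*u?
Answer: -7208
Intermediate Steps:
(F(-7) + 95)*(-136) = (6*(-7) + 95)*(-136) = (-42 + 95)*(-136) = 53*(-136) = -7208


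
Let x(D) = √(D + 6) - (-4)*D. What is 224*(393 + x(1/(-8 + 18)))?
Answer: 440608/5 + 112*√610/5 ≈ 88675.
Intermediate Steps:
x(D) = √(6 + D) + 4*D
224*(393 + x(1/(-8 + 18))) = 224*(393 + (√(6 + 1/(-8 + 18)) + 4/(-8 + 18))) = 224*(393 + (√(6 + 1/10) + 4/10)) = 224*(393 + (√(6 + ⅒) + 4*(⅒))) = 224*(393 + (√(61/10) + ⅖)) = 224*(393 + (√610/10 + ⅖)) = 224*(393 + (⅖ + √610/10)) = 224*(1967/5 + √610/10) = 440608/5 + 112*√610/5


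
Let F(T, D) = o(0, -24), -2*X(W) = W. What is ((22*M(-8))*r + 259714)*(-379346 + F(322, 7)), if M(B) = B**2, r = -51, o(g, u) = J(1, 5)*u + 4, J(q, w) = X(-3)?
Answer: -71287402468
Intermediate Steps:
X(W) = -W/2
J(q, w) = 3/2 (J(q, w) = -1/2*(-3) = 3/2)
o(g, u) = 4 + 3*u/2 (o(g, u) = 3*u/2 + 4 = 4 + 3*u/2)
F(T, D) = -32 (F(T, D) = 4 + (3/2)*(-24) = 4 - 36 = -32)
((22*M(-8))*r + 259714)*(-379346 + F(322, 7)) = ((22*(-8)**2)*(-51) + 259714)*(-379346 - 32) = ((22*64)*(-51) + 259714)*(-379378) = (1408*(-51) + 259714)*(-379378) = (-71808 + 259714)*(-379378) = 187906*(-379378) = -71287402468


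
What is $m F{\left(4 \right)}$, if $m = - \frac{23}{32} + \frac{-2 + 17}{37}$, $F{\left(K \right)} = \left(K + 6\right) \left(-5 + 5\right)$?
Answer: $0$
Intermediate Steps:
$F{\left(K \right)} = 0$ ($F{\left(K \right)} = \left(6 + K\right) 0 = 0$)
$m = - \frac{371}{1184}$ ($m = \left(-23\right) \frac{1}{32} + 15 \cdot \frac{1}{37} = - \frac{23}{32} + \frac{15}{37} = - \frac{371}{1184} \approx -0.31334$)
$m F{\left(4 \right)} = \left(- \frac{371}{1184}\right) 0 = 0$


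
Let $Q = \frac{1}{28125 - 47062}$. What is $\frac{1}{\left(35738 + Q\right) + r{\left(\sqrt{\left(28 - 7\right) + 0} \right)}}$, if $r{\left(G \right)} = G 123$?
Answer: $\frac{12816003053185}{457904382823314004} - \frac{44109026187 \sqrt{21}}{457904382823314004} \approx 2.7547 \cdot 10^{-5}$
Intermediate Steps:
$Q = - \frac{1}{18937}$ ($Q = \frac{1}{-18937} = - \frac{1}{18937} \approx -5.2807 \cdot 10^{-5}$)
$r{\left(G \right)} = 123 G$
$\frac{1}{\left(35738 + Q\right) + r{\left(\sqrt{\left(28 - 7\right) + 0} \right)}} = \frac{1}{\left(35738 - \frac{1}{18937}\right) + 123 \sqrt{\left(28 - 7\right) + 0}} = \frac{1}{\frac{676770505}{18937} + 123 \sqrt{\left(28 - 7\right) + 0}} = \frac{1}{\frac{676770505}{18937} + 123 \sqrt{21 + 0}} = \frac{1}{\frac{676770505}{18937} + 123 \sqrt{21}}$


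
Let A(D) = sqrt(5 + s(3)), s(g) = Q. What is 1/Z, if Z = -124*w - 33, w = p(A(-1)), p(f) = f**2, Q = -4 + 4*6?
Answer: -1/3133 ≈ -0.00031918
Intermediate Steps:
Q = 20 (Q = -4 + 24 = 20)
s(g) = 20
A(D) = 5 (A(D) = sqrt(5 + 20) = sqrt(25) = 5)
w = 25 (w = 5**2 = 25)
Z = -3133 (Z = -124*25 - 33 = -3100 - 33 = -3133)
1/Z = 1/(-3133) = -1/3133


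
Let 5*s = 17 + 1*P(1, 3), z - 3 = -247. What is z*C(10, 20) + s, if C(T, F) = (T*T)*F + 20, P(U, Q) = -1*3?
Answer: -2464386/5 ≈ -4.9288e+5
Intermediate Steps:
P(U, Q) = -3
C(T, F) = 20 + F*T² (C(T, F) = T²*F + 20 = F*T² + 20 = 20 + F*T²)
z = -244 (z = 3 - 247 = -244)
s = 14/5 (s = (17 + 1*(-3))/5 = (17 - 3)/5 = (⅕)*14 = 14/5 ≈ 2.8000)
z*C(10, 20) + s = -244*(20 + 20*10²) + 14/5 = -244*(20 + 20*100) + 14/5 = -244*(20 + 2000) + 14/5 = -244*2020 + 14/5 = -492880 + 14/5 = -2464386/5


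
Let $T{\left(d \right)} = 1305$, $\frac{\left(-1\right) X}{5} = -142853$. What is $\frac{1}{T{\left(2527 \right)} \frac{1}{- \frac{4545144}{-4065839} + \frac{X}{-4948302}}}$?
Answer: $\frac{19586658652153}{26255294028268290} \approx 0.00074601$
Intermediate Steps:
$X = 714265$ ($X = \left(-5\right) \left(-142853\right) = 714265$)
$\frac{1}{T{\left(2527 \right)} \frac{1}{- \frac{4545144}{-4065839} + \frac{X}{-4948302}}} = \frac{1}{1305 \frac{1}{- \frac{4545144}{-4065839} + \frac{714265}{-4948302}}} = \frac{1}{1305 \frac{1}{\left(-4545144\right) \left(- \frac{1}{4065839}\right) + 714265 \left(- \frac{1}{4948302}\right)}} = \frac{1}{1305 \frac{1}{\frac{4545144}{4065839} - \frac{714265}{4948302}}} = \frac{1}{1305 \frac{1}{\frac{19586658652153}{20118999255378}}} = \frac{1}{1305 \cdot \frac{20118999255378}{19586658652153}} = \frac{1}{\frac{26255294028268290}{19586658652153}} = \frac{19586658652153}{26255294028268290}$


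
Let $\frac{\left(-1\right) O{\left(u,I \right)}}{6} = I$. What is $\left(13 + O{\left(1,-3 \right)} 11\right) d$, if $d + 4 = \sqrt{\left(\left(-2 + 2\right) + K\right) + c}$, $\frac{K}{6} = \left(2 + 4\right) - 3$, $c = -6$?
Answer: $-844 + 422 \sqrt{3} \approx -113.07$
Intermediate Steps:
$O{\left(u,I \right)} = - 6 I$
$K = 18$ ($K = 6 \left(\left(2 + 4\right) - 3\right) = 6 \left(6 - 3\right) = 6 \cdot 3 = 18$)
$d = -4 + 2 \sqrt{3}$ ($d = -4 + \sqrt{\left(\left(-2 + 2\right) + 18\right) - 6} = -4 + \sqrt{\left(0 + 18\right) - 6} = -4 + \sqrt{18 - 6} = -4 + \sqrt{12} = -4 + 2 \sqrt{3} \approx -0.5359$)
$\left(13 + O{\left(1,-3 \right)} 11\right) d = \left(13 + \left(-6\right) \left(-3\right) 11\right) \left(-4 + 2 \sqrt{3}\right) = \left(13 + 18 \cdot 11\right) \left(-4 + 2 \sqrt{3}\right) = \left(13 + 198\right) \left(-4 + 2 \sqrt{3}\right) = 211 \left(-4 + 2 \sqrt{3}\right) = -844 + 422 \sqrt{3}$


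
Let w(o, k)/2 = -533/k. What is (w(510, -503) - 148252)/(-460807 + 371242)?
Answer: 14913938/9010239 ≈ 1.6552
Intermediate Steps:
w(o, k) = -1066/k (w(o, k) = 2*(-533/k) = -1066/k)
(w(510, -503) - 148252)/(-460807 + 371242) = (-1066/(-503) - 148252)/(-460807 + 371242) = (-1066*(-1/503) - 148252)/(-89565) = (1066/503 - 148252)*(-1/89565) = -74569690/503*(-1/89565) = 14913938/9010239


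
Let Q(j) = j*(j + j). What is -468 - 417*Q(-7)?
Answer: -41334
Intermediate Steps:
Q(j) = 2*j**2 (Q(j) = j*(2*j) = 2*j**2)
-468 - 417*Q(-7) = -468 - 834*(-7)**2 = -468 - 834*49 = -468 - 417*98 = -468 - 40866 = -41334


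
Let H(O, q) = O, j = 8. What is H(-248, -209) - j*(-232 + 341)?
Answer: -1120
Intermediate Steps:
H(-248, -209) - j*(-232 + 341) = -248 - 8*(-232 + 341) = -248 - 8*109 = -248 - 1*872 = -248 - 872 = -1120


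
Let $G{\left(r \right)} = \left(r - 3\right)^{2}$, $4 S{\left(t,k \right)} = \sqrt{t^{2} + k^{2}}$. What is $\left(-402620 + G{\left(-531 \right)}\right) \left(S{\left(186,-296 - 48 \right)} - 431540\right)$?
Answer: $50690414560 - 58732 \sqrt{38233} \approx 5.0679 \cdot 10^{10}$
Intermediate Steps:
$S{\left(t,k \right)} = \frac{\sqrt{k^{2} + t^{2}}}{4}$ ($S{\left(t,k \right)} = \frac{\sqrt{t^{2} + k^{2}}}{4} = \frac{\sqrt{k^{2} + t^{2}}}{4}$)
$G{\left(r \right)} = \left(-3 + r\right)^{2}$
$\left(-402620 + G{\left(-531 \right)}\right) \left(S{\left(186,-296 - 48 \right)} - 431540\right) = \left(-402620 + \left(-3 - 531\right)^{2}\right) \left(\frac{\sqrt{\left(-296 - 48\right)^{2} + 186^{2}}}{4} - 431540\right) = \left(-402620 + \left(-534\right)^{2}\right) \left(\frac{\sqrt{\left(-296 - 48\right)^{2} + 34596}}{4} - 431540\right) = \left(-402620 + 285156\right) \left(\frac{\sqrt{\left(-344\right)^{2} + 34596}}{4} - 431540\right) = - 117464 \left(\frac{\sqrt{118336 + 34596}}{4} - 431540\right) = - 117464 \left(\frac{\sqrt{152932}}{4} - 431540\right) = - 117464 \left(\frac{2 \sqrt{38233}}{4} - 431540\right) = - 117464 \left(\frac{\sqrt{38233}}{2} - 431540\right) = - 117464 \left(-431540 + \frac{\sqrt{38233}}{2}\right) = 50690414560 - 58732 \sqrt{38233}$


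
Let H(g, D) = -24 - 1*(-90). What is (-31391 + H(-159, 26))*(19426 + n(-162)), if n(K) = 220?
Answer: -615410950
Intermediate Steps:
H(g, D) = 66 (H(g, D) = -24 + 90 = 66)
(-31391 + H(-159, 26))*(19426 + n(-162)) = (-31391 + 66)*(19426 + 220) = -31325*19646 = -615410950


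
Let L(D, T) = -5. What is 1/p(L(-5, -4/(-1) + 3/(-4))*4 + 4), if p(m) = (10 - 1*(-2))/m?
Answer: -4/3 ≈ -1.3333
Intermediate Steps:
p(m) = 12/m (p(m) = (10 + 2)/m = 12/m)
1/p(L(-5, -4/(-1) + 3/(-4))*4 + 4) = 1/(12/(-5*4 + 4)) = 1/(12/(-20 + 4)) = 1/(12/(-16)) = 1/(12*(-1/16)) = 1/(-¾) = -4/3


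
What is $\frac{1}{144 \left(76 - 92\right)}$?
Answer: $- \frac{1}{2304} \approx -0.00043403$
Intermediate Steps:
$\frac{1}{144 \left(76 - 92\right)} = \frac{1}{144 \left(-16\right)} = \frac{1}{-2304} = - \frac{1}{2304}$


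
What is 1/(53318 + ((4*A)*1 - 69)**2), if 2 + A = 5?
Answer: 1/56567 ≈ 1.7678e-5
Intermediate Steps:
A = 3 (A = -2 + 5 = 3)
1/(53318 + ((4*A)*1 - 69)**2) = 1/(53318 + ((4*3)*1 - 69)**2) = 1/(53318 + (12*1 - 69)**2) = 1/(53318 + (12 - 69)**2) = 1/(53318 + (-57)**2) = 1/(53318 + 3249) = 1/56567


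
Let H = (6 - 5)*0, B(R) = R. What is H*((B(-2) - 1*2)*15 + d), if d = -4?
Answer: 0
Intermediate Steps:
H = 0 (H = 1*0 = 0)
H*((B(-2) - 1*2)*15 + d) = 0*((-2 - 1*2)*15 - 4) = 0*((-2 - 2)*15 - 4) = 0*(-4*15 - 4) = 0*(-60 - 4) = 0*(-64) = 0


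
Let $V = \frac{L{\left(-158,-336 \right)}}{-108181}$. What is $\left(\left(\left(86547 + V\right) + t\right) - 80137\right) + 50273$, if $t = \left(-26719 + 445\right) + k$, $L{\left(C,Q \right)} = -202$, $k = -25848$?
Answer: $\frac{493413743}{108181} \approx 4561.0$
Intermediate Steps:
$t = -52122$ ($t = \left(-26719 + 445\right) - 25848 = -26274 - 25848 = -52122$)
$V = \frac{202}{108181}$ ($V = - \frac{202}{-108181} = \left(-202\right) \left(- \frac{1}{108181}\right) = \frac{202}{108181} \approx 0.0018672$)
$\left(\left(\left(86547 + V\right) + t\right) - 80137\right) + 50273 = \left(\left(\left(86547 + \frac{202}{108181}\right) - 52122\right) - 80137\right) + 50273 = \left(\left(\frac{9362741209}{108181} - 52122\right) - 80137\right) + 50273 = \left(\frac{3724131127}{108181} - 80137\right) + 50273 = - \frac{4945169670}{108181} + 50273 = \frac{493413743}{108181}$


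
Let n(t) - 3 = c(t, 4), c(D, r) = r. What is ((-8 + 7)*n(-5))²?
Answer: 49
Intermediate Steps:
n(t) = 7 (n(t) = 3 + 4 = 7)
((-8 + 7)*n(-5))² = ((-8 + 7)*7)² = (-1*7)² = (-7)² = 49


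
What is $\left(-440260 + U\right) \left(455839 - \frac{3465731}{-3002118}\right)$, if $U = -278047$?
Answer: $- \frac{982993024883643031}{3002118} \approx -3.2743 \cdot 10^{11}$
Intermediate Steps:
$\left(-440260 + U\right) \left(455839 - \frac{3465731}{-3002118}\right) = \left(-440260 - 278047\right) \left(455839 - \frac{3465731}{-3002118}\right) = - 718307 \left(455839 - - \frac{3465731}{3002118}\right) = - 718307 \left(455839 + \frac{3465731}{3002118}\right) = \left(-718307\right) \frac{1368485932733}{3002118} = - \frac{982993024883643031}{3002118}$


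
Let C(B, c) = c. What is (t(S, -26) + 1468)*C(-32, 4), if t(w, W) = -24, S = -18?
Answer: 5776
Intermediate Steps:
(t(S, -26) + 1468)*C(-32, 4) = (-24 + 1468)*4 = 1444*4 = 5776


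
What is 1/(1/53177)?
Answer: 53177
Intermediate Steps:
1/(1/53177) = 53177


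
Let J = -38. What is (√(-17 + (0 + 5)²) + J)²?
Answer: 1452 - 152*√2 ≈ 1237.0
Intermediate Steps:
(√(-17 + (0 + 5)²) + J)² = (√(-17 + (0 + 5)²) - 38)² = (√(-17 + 5²) - 38)² = (√(-17 + 25) - 38)² = (√8 - 38)² = (2*√2 - 38)² = (-38 + 2*√2)²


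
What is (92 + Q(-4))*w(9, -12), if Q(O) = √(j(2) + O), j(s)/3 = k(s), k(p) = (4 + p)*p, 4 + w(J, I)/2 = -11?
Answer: -2760 - 120*√2 ≈ -2929.7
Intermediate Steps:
w(J, I) = -30 (w(J, I) = -8 + 2*(-11) = -8 - 22 = -30)
k(p) = p*(4 + p)
j(s) = 3*s*(4 + s) (j(s) = 3*(s*(4 + s)) = 3*s*(4 + s))
Q(O) = √(36 + O) (Q(O) = √(3*2*(4 + 2) + O) = √(3*2*6 + O) = √(36 + O))
(92 + Q(-4))*w(9, -12) = (92 + √(36 - 4))*(-30) = (92 + √32)*(-30) = (92 + 4*√2)*(-30) = -2760 - 120*√2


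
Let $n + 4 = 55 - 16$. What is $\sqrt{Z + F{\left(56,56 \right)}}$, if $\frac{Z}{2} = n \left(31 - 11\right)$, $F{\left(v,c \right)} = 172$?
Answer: $2 \sqrt{393} \approx 39.648$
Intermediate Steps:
$n = 35$ ($n = -4 + \left(55 - 16\right) = -4 + 39 = 35$)
$Z = 1400$ ($Z = 2 \cdot 35 \left(31 - 11\right) = 2 \cdot 35 \cdot 20 = 2 \cdot 700 = 1400$)
$\sqrt{Z + F{\left(56,56 \right)}} = \sqrt{1400 + 172} = \sqrt{1572} = 2 \sqrt{393}$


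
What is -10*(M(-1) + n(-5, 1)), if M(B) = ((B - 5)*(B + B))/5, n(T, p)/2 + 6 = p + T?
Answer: 176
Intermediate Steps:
n(T, p) = -12 + 2*T + 2*p (n(T, p) = -12 + 2*(p + T) = -12 + 2*(T + p) = -12 + (2*T + 2*p) = -12 + 2*T + 2*p)
M(B) = 2*B*(-5 + B)/5 (M(B) = ((-5 + B)*(2*B))*(⅕) = (2*B*(-5 + B))*(⅕) = 2*B*(-5 + B)/5)
-10*(M(-1) + n(-5, 1)) = -10*((⅖)*(-1)*(-5 - 1) + (-12 + 2*(-5) + 2*1)) = -10*((⅖)*(-1)*(-6) + (-12 - 10 + 2)) = -10*(12/5 - 20) = -10*(-88/5) = 176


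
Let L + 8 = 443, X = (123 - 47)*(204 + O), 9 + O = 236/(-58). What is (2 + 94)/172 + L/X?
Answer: 10641933/18094916 ≈ 0.58812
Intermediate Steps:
O = -379/29 (O = -9 + 236/(-58) = -9 + 236*(-1/58) = -9 - 118/29 = -379/29 ≈ -13.069)
X = 420812/29 (X = (123 - 47)*(204 - 379/29) = 76*(5537/29) = 420812/29 ≈ 14511.)
L = 435 (L = -8 + 443 = 435)
(2 + 94)/172 + L/X = (2 + 94)/172 + 435/(420812/29) = 96*(1/172) + 435*(29/420812) = 24/43 + 12615/420812 = 10641933/18094916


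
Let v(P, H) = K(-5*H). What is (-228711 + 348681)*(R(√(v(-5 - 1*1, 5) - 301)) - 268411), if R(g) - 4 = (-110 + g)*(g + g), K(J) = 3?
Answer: -32272289910 - 26393400*I*√298 ≈ -3.2272e+10 - 4.5562e+8*I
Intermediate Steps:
v(P, H) = 3
R(g) = 4 + 2*g*(-110 + g) (R(g) = 4 + (-110 + g)*(g + g) = 4 + (-110 + g)*(2*g) = 4 + 2*g*(-110 + g))
(-228711 + 348681)*(R(√(v(-5 - 1*1, 5) - 301)) - 268411) = (-228711 + 348681)*((4 - 220*√(3 - 301) + 2*(√(3 - 301))²) - 268411) = 119970*((4 - 220*I*√298 + 2*(√(-298))²) - 268411) = 119970*((4 - 220*I*√298 + 2*(I*√298)²) - 268411) = 119970*((4 - 220*I*√298 + 2*(-298)) - 268411) = 119970*((4 - 220*I*√298 - 596) - 268411) = 119970*((-592 - 220*I*√298) - 268411) = 119970*(-269003 - 220*I*√298) = -32272289910 - 26393400*I*√298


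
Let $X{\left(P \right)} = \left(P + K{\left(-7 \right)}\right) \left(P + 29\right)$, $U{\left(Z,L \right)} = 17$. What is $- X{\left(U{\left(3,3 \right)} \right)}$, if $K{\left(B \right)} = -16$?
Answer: $-46$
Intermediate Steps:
$X{\left(P \right)} = \left(-16 + P\right) \left(29 + P\right)$ ($X{\left(P \right)} = \left(P - 16\right) \left(P + 29\right) = \left(-16 + P\right) \left(29 + P\right)$)
$- X{\left(U{\left(3,3 \right)} \right)} = - (-464 + 17^{2} + 13 \cdot 17) = - (-464 + 289 + 221) = \left(-1\right) 46 = -46$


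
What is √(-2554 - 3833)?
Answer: I*√6387 ≈ 79.919*I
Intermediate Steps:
√(-2554 - 3833) = √(-6387) = I*√6387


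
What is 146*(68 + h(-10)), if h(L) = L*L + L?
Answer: 23068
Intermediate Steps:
h(L) = L + L² (h(L) = L² + L = L + L²)
146*(68 + h(-10)) = 146*(68 - 10*(1 - 10)) = 146*(68 - 10*(-9)) = 146*(68 + 90) = 146*158 = 23068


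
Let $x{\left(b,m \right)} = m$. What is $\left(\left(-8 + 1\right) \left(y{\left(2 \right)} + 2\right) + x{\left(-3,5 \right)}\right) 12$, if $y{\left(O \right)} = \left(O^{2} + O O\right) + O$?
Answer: $-948$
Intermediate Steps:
$y{\left(O \right)} = O + 2 O^{2}$ ($y{\left(O \right)} = \left(O^{2} + O^{2}\right) + O = 2 O^{2} + O = O + 2 O^{2}$)
$\left(\left(-8 + 1\right) \left(y{\left(2 \right)} + 2\right) + x{\left(-3,5 \right)}\right) 12 = \left(\left(-8 + 1\right) \left(2 \left(1 + 2 \cdot 2\right) + 2\right) + 5\right) 12 = \left(- 7 \left(2 \left(1 + 4\right) + 2\right) + 5\right) 12 = \left(- 7 \left(2 \cdot 5 + 2\right) + 5\right) 12 = \left(- 7 \left(10 + 2\right) + 5\right) 12 = \left(\left(-7\right) 12 + 5\right) 12 = \left(-84 + 5\right) 12 = \left(-79\right) 12 = -948$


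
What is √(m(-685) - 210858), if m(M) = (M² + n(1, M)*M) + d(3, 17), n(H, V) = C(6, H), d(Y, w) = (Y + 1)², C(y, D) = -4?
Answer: √261123 ≈ 511.00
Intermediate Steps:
d(Y, w) = (1 + Y)²
n(H, V) = -4
m(M) = 16 + M² - 4*M (m(M) = (M² - 4*M) + (1 + 3)² = (M² - 4*M) + 4² = (M² - 4*M) + 16 = 16 + M² - 4*M)
√(m(-685) - 210858) = √((16 + (-685)² - 4*(-685)) - 210858) = √((16 + 469225 + 2740) - 210858) = √(471981 - 210858) = √261123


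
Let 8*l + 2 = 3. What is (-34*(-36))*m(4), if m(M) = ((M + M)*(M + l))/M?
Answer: 10098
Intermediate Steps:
l = ⅛ (l = -¼ + (⅛)*3 = -¼ + 3/8 = ⅛ ≈ 0.12500)
m(M) = ¼ + 2*M (m(M) = ((M + M)*(M + ⅛))/M = ((2*M)*(⅛ + M))/M = (2*M*(⅛ + M))/M = ¼ + 2*M)
(-34*(-36))*m(4) = (-34*(-36))*(¼ + 2*4) = 1224*(¼ + 8) = 1224*(33/4) = 10098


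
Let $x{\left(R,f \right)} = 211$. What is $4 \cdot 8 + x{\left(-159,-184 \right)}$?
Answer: $243$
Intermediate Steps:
$4 \cdot 8 + x{\left(-159,-184 \right)} = 4 \cdot 8 + 211 = 32 + 211 = 243$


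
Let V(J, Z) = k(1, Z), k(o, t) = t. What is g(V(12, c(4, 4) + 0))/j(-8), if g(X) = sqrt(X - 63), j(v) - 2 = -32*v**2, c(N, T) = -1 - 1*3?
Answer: -I*sqrt(67)/2046 ≈ -0.0040007*I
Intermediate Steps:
c(N, T) = -4 (c(N, T) = -1 - 3 = -4)
V(J, Z) = Z
j(v) = 2 - 32*v**2
g(X) = sqrt(-63 + X)
g(V(12, c(4, 4) + 0))/j(-8) = sqrt(-63 + (-4 + 0))/(2 - 32*(-8)**2) = sqrt(-63 - 4)/(2 - 32*64) = sqrt(-67)/(2 - 2048) = (I*sqrt(67))/(-2046) = (I*sqrt(67))*(-1/2046) = -I*sqrt(67)/2046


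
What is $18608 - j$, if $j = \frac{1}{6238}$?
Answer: $\frac{116076703}{6238} \approx 18608.0$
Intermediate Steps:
$j = \frac{1}{6238} \approx 0.00016031$
$18608 - j = 18608 - \frac{1}{6238} = \frac{116076703}{6238}$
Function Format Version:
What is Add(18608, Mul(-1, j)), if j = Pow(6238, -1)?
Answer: Rational(116076703, 6238) ≈ 18608.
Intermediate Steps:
j = Rational(1, 6238) ≈ 0.00016031
Add(18608, Mul(-1, j)) = Add(18608, Mul(-1, Rational(1, 6238))) = Add(18608, Rational(-1, 6238)) = Rational(116076703, 6238)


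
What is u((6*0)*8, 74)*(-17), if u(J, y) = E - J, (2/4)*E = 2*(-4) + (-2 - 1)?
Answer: 374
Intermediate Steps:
E = -22 (E = 2*(2*(-4) + (-2 - 1)) = 2*(-8 - 3) = 2*(-11) = -22)
u(J, y) = -22 - J
u((6*0)*8, 74)*(-17) = (-22 - 6*0*8)*(-17) = (-22 - 0*8)*(-17) = (-22 - 1*0)*(-17) = (-22 + 0)*(-17) = -22*(-17) = 374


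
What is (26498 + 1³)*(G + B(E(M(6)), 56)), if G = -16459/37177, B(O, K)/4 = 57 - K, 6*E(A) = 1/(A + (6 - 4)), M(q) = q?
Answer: 3504466251/37177 ≈ 94264.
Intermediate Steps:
E(A) = 1/(6*(2 + A)) (E(A) = 1/(6*(A + (6 - 4))) = 1/(6*(A + 2)) = 1/(6*(2 + A)))
B(O, K) = 228 - 4*K (B(O, K) = 4*(57 - K) = 228 - 4*K)
G = -16459/37177 (G = -16459*1/37177 = -16459/37177 ≈ -0.44272)
(26498 + 1³)*(G + B(E(M(6)), 56)) = (26498 + 1³)*(-16459/37177 + (228 - 4*56)) = (26498 + 1)*(-16459/37177 + (228 - 224)) = 26499*(-16459/37177 + 4) = 26499*(132249/37177) = 3504466251/37177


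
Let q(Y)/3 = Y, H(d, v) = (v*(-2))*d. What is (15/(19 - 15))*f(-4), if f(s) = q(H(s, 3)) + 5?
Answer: 1155/4 ≈ 288.75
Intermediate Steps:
H(d, v) = -2*d*v (H(d, v) = (-2*v)*d = -2*d*v)
q(Y) = 3*Y
f(s) = 5 - 18*s (f(s) = 3*(-2*s*3) + 5 = 3*(-6*s) + 5 = -18*s + 5 = 5 - 18*s)
(15/(19 - 15))*f(-4) = (15/(19 - 15))*(5 - 18*(-4)) = (15/4)*(5 + 72) = (15*(1/4))*77 = (15/4)*77 = 1155/4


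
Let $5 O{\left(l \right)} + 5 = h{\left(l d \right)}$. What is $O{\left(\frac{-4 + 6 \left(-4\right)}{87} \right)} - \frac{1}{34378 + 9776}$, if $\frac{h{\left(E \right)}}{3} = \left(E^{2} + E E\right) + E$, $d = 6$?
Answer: $\frac{430011601}{185667570} \approx 2.316$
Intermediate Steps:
$h{\left(E \right)} = 3 E + 6 E^{2}$ ($h{\left(E \right)} = 3 \left(\left(E^{2} + E E\right) + E\right) = 3 \left(\left(E^{2} + E^{2}\right) + E\right) = 3 \left(2 E^{2} + E\right) = 3 \left(E + 2 E^{2}\right) = 3 E + 6 E^{2}$)
$O{\left(l \right)} = -1 + \frac{18 l \left(1 + 12 l\right)}{5}$ ($O{\left(l \right)} = -1 + \frac{3 l 6 \left(1 + 2 l 6\right)}{5} = -1 + \frac{3 \cdot 6 l \left(1 + 2 \cdot 6 l\right)}{5} = -1 + \frac{3 \cdot 6 l \left(1 + 12 l\right)}{5} = -1 + \frac{18 l \left(1 + 12 l\right)}{5}$)
$O{\left(\frac{-4 + 6 \left(-4\right)}{87} \right)} - \frac{1}{34378 + 9776} = \left(-1 + \frac{18 \frac{-4 + 6 \left(-4\right)}{87} \left(1 + 12 \frac{-4 + 6 \left(-4\right)}{87}\right)}{5}\right) - \frac{1}{34378 + 9776} = \left(-1 + \frac{18 \left(-4 - 24\right) \frac{1}{87} \left(1 + 12 \left(-4 - 24\right) \frac{1}{87}\right)}{5}\right) - \frac{1}{44154} = \left(-1 + \frac{18 \left(\left(-28\right) \frac{1}{87}\right) \left(1 + 12 \left(\left(-28\right) \frac{1}{87}\right)\right)}{5}\right) - \frac{1}{44154} = \left(-1 + \frac{18}{5} \left(- \frac{28}{87}\right) \left(1 + 12 \left(- \frac{28}{87}\right)\right)\right) - \frac{1}{44154} = \left(-1 + \frac{18}{5} \left(- \frac{28}{87}\right) \left(1 - \frac{112}{29}\right)\right) - \frac{1}{44154} = \left(-1 + \frac{18}{5} \left(- \frac{28}{87}\right) \left(- \frac{83}{29}\right)\right) - \frac{1}{44154} = \left(-1 + \frac{13944}{4205}\right) - \frac{1}{44154} = \frac{9739}{4205} - \frac{1}{44154} = \frac{430011601}{185667570}$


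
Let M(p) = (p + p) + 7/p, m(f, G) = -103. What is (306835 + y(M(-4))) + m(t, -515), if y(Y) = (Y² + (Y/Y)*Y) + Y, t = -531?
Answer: 4908921/16 ≈ 3.0681e+5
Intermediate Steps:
M(p) = 2*p + 7/p
y(Y) = Y² + 2*Y (y(Y) = (Y² + 1*Y) + Y = (Y² + Y) + Y = (Y + Y²) + Y = Y² + 2*Y)
(306835 + y(M(-4))) + m(t, -515) = (306835 + (2*(-4) + 7/(-4))*(2 + (2*(-4) + 7/(-4)))) - 103 = (306835 + (-8 + 7*(-¼))*(2 + (-8 + 7*(-¼)))) - 103 = (306835 + (-8 - 7/4)*(2 + (-8 - 7/4))) - 103 = (306835 - 39*(2 - 39/4)/4) - 103 = (306835 - 39/4*(-31/4)) - 103 = (306835 + 1209/16) - 103 = 4910569/16 - 103 = 4908921/16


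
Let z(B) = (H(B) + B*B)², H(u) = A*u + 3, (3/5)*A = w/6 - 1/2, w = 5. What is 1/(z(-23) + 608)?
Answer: 81/21886177 ≈ 3.7010e-6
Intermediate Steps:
A = 5/9 (A = 5*(5/6 - 1/2)/3 = 5*(5*(⅙) - 1*½)/3 = 5*(⅚ - ½)/3 = (5/3)*(⅓) = 5/9 ≈ 0.55556)
H(u) = 3 + 5*u/9 (H(u) = 5*u/9 + 3 = 3 + 5*u/9)
z(B) = (3 + B² + 5*B/9)² (z(B) = ((3 + 5*B/9) + B*B)² = ((3 + 5*B/9) + B²)² = (3 + B² + 5*B/9)²)
1/(z(-23) + 608) = 1/((27 + 5*(-23) + 9*(-23)²)²/81 + 608) = 1/((27 - 115 + 9*529)²/81 + 608) = 1/((27 - 115 + 4761)²/81 + 608) = 1/((1/81)*4673² + 608) = 1/((1/81)*21836929 + 608) = 1/(21836929/81 + 608) = 1/(21886177/81) = 81/21886177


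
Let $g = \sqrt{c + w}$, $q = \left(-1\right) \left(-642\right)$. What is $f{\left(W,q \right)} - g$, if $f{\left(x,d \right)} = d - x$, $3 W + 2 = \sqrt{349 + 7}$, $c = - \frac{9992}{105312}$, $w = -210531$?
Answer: $\frac{1928}{3} - \frac{2 \sqrt{89}}{3} - \frac{i \sqrt{9120780516903}}{6582} \approx 636.38 - 458.84 i$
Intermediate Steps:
$c = - \frac{1249}{13164}$ ($c = \left(-9992\right) \frac{1}{105312} = - \frac{1249}{13164} \approx -0.09488$)
$q = 642$
$W = - \frac{2}{3} + \frac{2 \sqrt{89}}{3}$ ($W = - \frac{2}{3} + \frac{\sqrt{349 + 7}}{3} = - \frac{2}{3} + \frac{\sqrt{356}}{3} = - \frac{2}{3} + \frac{2 \sqrt{89}}{3} \approx 5.6227$)
$g = \frac{i \sqrt{9120780516903}}{6582}$ ($g = \sqrt{- \frac{1249}{13164} - 210531} = \sqrt{- \frac{2771431333}{13164}} = \frac{i \sqrt{9120780516903}}{6582} \approx 458.84 i$)
$f{\left(W,q \right)} - g = \left(642 - \left(- \frac{2}{3} + \frac{2 \sqrt{89}}{3}\right)\right) - \frac{i \sqrt{9120780516903}}{6582} = \left(642 + \left(\frac{2}{3} - \frac{2 \sqrt{89}}{3}\right)\right) - \frac{i \sqrt{9120780516903}}{6582} = \left(\frac{1928}{3} - \frac{2 \sqrt{89}}{3}\right) - \frac{i \sqrt{9120780516903}}{6582} = \frac{1928}{3} - \frac{2 \sqrt{89}}{3} - \frac{i \sqrt{9120780516903}}{6582}$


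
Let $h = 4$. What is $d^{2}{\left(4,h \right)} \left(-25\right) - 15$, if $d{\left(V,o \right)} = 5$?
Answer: $-640$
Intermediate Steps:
$d^{2}{\left(4,h \right)} \left(-25\right) - 15 = 5^{2} \left(-25\right) - 15 = 25 \left(-25\right) - 15 = -625 - 15 = -640$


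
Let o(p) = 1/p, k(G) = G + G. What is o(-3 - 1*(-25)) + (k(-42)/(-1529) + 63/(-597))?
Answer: -3125/608542 ≈ -0.0051352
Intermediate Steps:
k(G) = 2*G
o(-3 - 1*(-25)) + (k(-42)/(-1529) + 63/(-597)) = 1/(-3 - 1*(-25)) + ((2*(-42))/(-1529) + 63/(-597)) = 1/(-3 + 25) + (-84*(-1/1529) + 63*(-1/597)) = 1/22 + (84/1529 - 21/199) = 1/22 - 15393/304271 = -3125/608542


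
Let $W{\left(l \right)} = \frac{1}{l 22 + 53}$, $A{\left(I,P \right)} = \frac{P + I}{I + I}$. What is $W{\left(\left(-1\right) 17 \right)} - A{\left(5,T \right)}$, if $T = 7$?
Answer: $- \frac{1931}{1605} \approx -1.2031$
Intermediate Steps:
$A{\left(I,P \right)} = \frac{I + P}{2 I}$
$W{\left(l \right)} = \frac{1}{53 + 22 l}$ ($W{\left(l \right)} = \frac{1}{22 l + 53} = \frac{1}{53 + 22 l}$)
$W{\left(\left(-1\right) 17 \right)} - A{\left(5,T \right)} = \frac{1}{53 + 22 \left(\left(-1\right) 17\right)} - \frac{5 + 7}{2 \cdot 5} = \frac{1}{53 + 22 \left(-17\right)} - \frac{1}{2} \cdot \frac{1}{5} \cdot 12 = \frac{1}{53 - 374} - \frac{6}{5} = \frac{1}{-321} - \frac{6}{5} = - \frac{1}{321} - \frac{6}{5} = - \frac{1931}{1605}$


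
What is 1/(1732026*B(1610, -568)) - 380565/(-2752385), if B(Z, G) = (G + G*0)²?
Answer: 42531423500227789/307602780258718848 ≈ 0.13827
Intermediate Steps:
B(Z, G) = G² (B(Z, G) = (G + 0)² = G²)
1/(1732026*B(1610, -568)) - 380565/(-2752385) = 1/(1732026*((-568)²)) - 380565/(-2752385) = (1/1732026)/322624 - 380565*(-1/2752385) = (1/1732026)*(1/322624) + 76113/550477 = 1/558793156224 + 76113/550477 = 42531423500227789/307602780258718848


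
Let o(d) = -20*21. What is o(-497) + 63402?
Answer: 62982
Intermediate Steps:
o(d) = -420
o(-497) + 63402 = -420 + 63402 = 62982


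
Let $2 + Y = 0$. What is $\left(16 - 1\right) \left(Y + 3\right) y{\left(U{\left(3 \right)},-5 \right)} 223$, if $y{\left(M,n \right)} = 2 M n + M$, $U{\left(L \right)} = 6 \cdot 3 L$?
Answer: $-1625670$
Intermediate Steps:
$Y = -2$ ($Y = -2 + 0 = -2$)
$U{\left(L \right)} = 18 L$
$y{\left(M,n \right)} = M + 2 M n$ ($y{\left(M,n \right)} = 2 M n + M = M + 2 M n$)
$\left(16 - 1\right) \left(Y + 3\right) y{\left(U{\left(3 \right)},-5 \right)} 223 = \left(16 - 1\right) \left(-2 + 3\right) 18 \cdot 3 \left(1 + 2 \left(-5\right)\right) 223 = 15 \cdot 1 \cdot 54 \left(1 - 10\right) 223 = 15 \cdot 54 \left(-9\right) 223 = 15 \left(-486\right) 223 = \left(-7290\right) 223 = -1625670$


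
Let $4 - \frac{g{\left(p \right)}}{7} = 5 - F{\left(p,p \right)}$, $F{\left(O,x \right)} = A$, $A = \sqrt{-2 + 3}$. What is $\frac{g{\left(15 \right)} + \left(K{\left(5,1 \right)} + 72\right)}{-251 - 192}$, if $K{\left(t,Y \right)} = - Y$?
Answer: $- \frac{71}{443} \approx -0.16027$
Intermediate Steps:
$A = 1$ ($A = \sqrt{1} = 1$)
$F{\left(O,x \right)} = 1$
$g{\left(p \right)} = 0$ ($g{\left(p \right)} = 28 - 7 \left(5 - 1\right) = 28 - 28 = 0$)
$\frac{g{\left(15 \right)} + \left(K{\left(5,1 \right)} + 72\right)}{-251 - 192} = \frac{0 + \left(\left(-1\right) 1 + 72\right)}{-251 - 192} = \frac{0 + \left(-1 + 72\right)}{-443} = \left(0 + 71\right) \left(- \frac{1}{443}\right) = 71 \left(- \frac{1}{443}\right) = - \frac{71}{443}$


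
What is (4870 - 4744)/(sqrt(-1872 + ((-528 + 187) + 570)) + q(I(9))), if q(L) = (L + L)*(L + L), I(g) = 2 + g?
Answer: 6776/26211 - 14*I*sqrt(1643)/26211 ≈ 0.25852 - 0.02165*I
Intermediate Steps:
q(L) = 4*L**2 (q(L) = (2*L)*(2*L) = 4*L**2)
(4870 - 4744)/(sqrt(-1872 + ((-528 + 187) + 570)) + q(I(9))) = (4870 - 4744)/(sqrt(-1872 + ((-528 + 187) + 570)) + 4*(2 + 9)**2) = 126/(sqrt(-1872 + (-341 + 570)) + 4*11**2) = 126/(sqrt(-1872 + 229) + 4*121) = 126/(sqrt(-1643) + 484) = 126/(I*sqrt(1643) + 484) = 126/(484 + I*sqrt(1643))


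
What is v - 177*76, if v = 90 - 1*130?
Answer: -13492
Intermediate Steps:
v = -40 (v = 90 - 130 = -40)
v - 177*76 = -40 - 177*76 = -40 - 13452 = -13492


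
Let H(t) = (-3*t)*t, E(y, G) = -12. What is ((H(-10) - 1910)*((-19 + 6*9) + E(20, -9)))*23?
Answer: -1169090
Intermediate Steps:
H(t) = -3*t²
((H(-10) - 1910)*((-19 + 6*9) + E(20, -9)))*23 = ((-3*(-10)² - 1910)*((-19 + 6*9) - 12))*23 = ((-3*100 - 1910)*((-19 + 54) - 12))*23 = ((-300 - 1910)*(35 - 12))*23 = -2210*23*23 = -50830*23 = -1169090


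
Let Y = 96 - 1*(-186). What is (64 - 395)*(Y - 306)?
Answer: 7944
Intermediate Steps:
Y = 282 (Y = 96 + 186 = 282)
(64 - 395)*(Y - 306) = (64 - 395)*(282 - 306) = -331*(-24) = 7944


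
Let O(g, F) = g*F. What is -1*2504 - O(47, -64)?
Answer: 504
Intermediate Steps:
O(g, F) = F*g
-1*2504 - O(47, -64) = -1*2504 - (-64)*47 = -2504 - 1*(-3008) = -2504 + 3008 = 504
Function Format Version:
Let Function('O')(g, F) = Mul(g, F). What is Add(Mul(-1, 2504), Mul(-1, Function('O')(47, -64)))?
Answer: 504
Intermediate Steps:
Function('O')(g, F) = Mul(F, g)
Add(Mul(-1, 2504), Mul(-1, Function('O')(47, -64))) = Add(Mul(-1, 2504), Mul(-1, Mul(-64, 47))) = Add(-2504, Mul(-1, -3008)) = Add(-2504, 3008) = 504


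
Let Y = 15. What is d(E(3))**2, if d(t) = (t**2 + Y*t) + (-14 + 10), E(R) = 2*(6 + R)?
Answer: 348100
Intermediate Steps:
E(R) = 12 + 2*R
d(t) = -4 + t**2 + 15*t (d(t) = (t**2 + 15*t) + (-14 + 10) = (t**2 + 15*t) - 4 = -4 + t**2 + 15*t)
d(E(3))**2 = (-4 + (12 + 2*3)**2 + 15*(12 + 2*3))**2 = (-4 + (12 + 6)**2 + 15*(12 + 6))**2 = (-4 + 18**2 + 15*18)**2 = (-4 + 324 + 270)**2 = 590**2 = 348100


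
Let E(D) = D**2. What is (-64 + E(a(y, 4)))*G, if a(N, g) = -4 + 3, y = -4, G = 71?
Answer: -4473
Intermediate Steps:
a(N, g) = -1
(-64 + E(a(y, 4)))*G = (-64 + (-1)**2)*71 = (-64 + 1)*71 = -63*71 = -4473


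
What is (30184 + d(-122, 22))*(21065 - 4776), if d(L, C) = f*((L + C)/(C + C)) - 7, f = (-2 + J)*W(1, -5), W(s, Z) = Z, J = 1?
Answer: 5405048558/11 ≈ 4.9137e+8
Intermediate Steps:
f = 5 (f = (-2 + 1)*(-5) = -1*(-5) = 5)
d(L, C) = -7 + 5*(C + L)/(2*C) (d(L, C) = 5*((L + C)/(C + C)) - 7 = 5*((C + L)/((2*C))) - 7 = 5*((C + L)*(1/(2*C))) - 7 = 5*((C + L)/(2*C)) - 7 = 5*(C + L)/(2*C) - 7 = -7 + 5*(C + L)/(2*C))
(30184 + d(-122, 22))*(21065 - 4776) = (30184 + (½)*(-9*22 + 5*(-122))/22)*(21065 - 4776) = (30184 + (½)*(1/22)*(-198 - 610))*16289 = (30184 + (½)*(1/22)*(-808))*16289 = (30184 - 202/11)*16289 = (331822/11)*16289 = 5405048558/11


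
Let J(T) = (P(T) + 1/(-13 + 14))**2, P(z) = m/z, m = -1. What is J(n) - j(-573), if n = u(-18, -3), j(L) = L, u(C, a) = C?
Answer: 186013/324 ≈ 574.11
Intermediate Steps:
n = -18
P(z) = -1/z
J(T) = (1 - 1/T)**2 (J(T) = (-1/T + 1/(-13 + 14))**2 = (-1/T + 1/1)**2 = (-1/T + 1)**2 = (1 - 1/T)**2)
J(n) - j(-573) = (-1 - 18)**2/(-18)**2 - 1*(-573) = (1/324)*(-19)**2 + 573 = (1/324)*361 + 573 = 361/324 + 573 = 186013/324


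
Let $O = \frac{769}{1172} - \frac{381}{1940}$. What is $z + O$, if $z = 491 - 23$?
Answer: $\frac{66570473}{142105} \approx 468.46$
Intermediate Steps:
$O = \frac{65333}{142105}$ ($O = 769 \cdot \frac{1}{1172} - \frac{381}{1940} = \frac{769}{1172} - \frac{381}{1940} = \frac{65333}{142105} \approx 0.45975$)
$z = 468$
$z + O = 468 + \frac{65333}{142105} = \frac{66570473}{142105}$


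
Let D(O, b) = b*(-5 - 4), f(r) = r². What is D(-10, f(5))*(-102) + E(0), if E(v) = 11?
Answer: 22961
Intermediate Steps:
D(O, b) = -9*b (D(O, b) = b*(-9) = -9*b)
D(-10, f(5))*(-102) + E(0) = -9*5²*(-102) + 11 = -9*25*(-102) + 11 = -225*(-102) + 11 = 22950 + 11 = 22961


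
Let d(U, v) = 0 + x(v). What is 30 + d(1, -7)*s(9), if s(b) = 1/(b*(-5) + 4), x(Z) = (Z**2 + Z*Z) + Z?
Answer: 1139/41 ≈ 27.780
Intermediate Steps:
x(Z) = Z + 2*Z**2 (x(Z) = (Z**2 + Z**2) + Z = 2*Z**2 + Z = Z + 2*Z**2)
d(U, v) = v*(1 + 2*v) (d(U, v) = 0 + v*(1 + 2*v) = v*(1 + 2*v))
s(b) = 1/(4 - 5*b) (s(b) = 1/(-5*b + 4) = 1/(4 - 5*b))
30 + d(1, -7)*s(9) = 30 + (-7*(1 + 2*(-7)))*(-1/(-4 + 5*9)) = 30 + (-7*(1 - 14))*(-1/(-4 + 45)) = 30 + (-7*(-13))*(-1/41) = 30 + 91*(-1*1/41) = 30 + 91*(-1/41) = 30 - 91/41 = 1139/41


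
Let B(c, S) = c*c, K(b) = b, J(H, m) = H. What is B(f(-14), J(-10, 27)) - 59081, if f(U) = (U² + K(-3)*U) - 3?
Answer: -3856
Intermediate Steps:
f(U) = -3 + U² - 3*U (f(U) = (U² - 3*U) - 3 = -3 + U² - 3*U)
B(c, S) = c²
B(f(-14), J(-10, 27)) - 59081 = (-3 + (-14)² - 3*(-14))² - 59081 = (-3 + 196 + 42)² - 59081 = 235² - 59081 = 55225 - 59081 = -3856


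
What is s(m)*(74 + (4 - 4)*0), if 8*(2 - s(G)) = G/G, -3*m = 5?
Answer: 555/4 ≈ 138.75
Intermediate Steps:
m = -5/3 (m = -⅓*5 = -5/3 ≈ -1.6667)
s(G) = 15/8 (s(G) = 2 - G/(8*G) = 2 - ⅛*1 = 2 - ⅛ = 15/8)
s(m)*(74 + (4 - 4)*0) = 15*(74 + (4 - 4)*0)/8 = 15*(74 + 0*0)/8 = 15*(74 + 0)/8 = (15/8)*74 = 555/4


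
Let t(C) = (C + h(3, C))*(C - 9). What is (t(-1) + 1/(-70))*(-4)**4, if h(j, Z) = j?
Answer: -179328/35 ≈ -5123.7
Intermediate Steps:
t(C) = (-9 + C)*(3 + C) (t(C) = (C + 3)*(C - 9) = (3 + C)*(-9 + C) = (-9 + C)*(3 + C))
(t(-1) + 1/(-70))*(-4)**4 = ((-27 + (-1)**2 - 6*(-1)) + 1/(-70))*(-4)**4 = ((-27 + 1 + 6) - 1/70)*256 = (-20 - 1/70)*256 = -1401/70*256 = -179328/35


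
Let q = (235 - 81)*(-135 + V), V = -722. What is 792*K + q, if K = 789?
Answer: 492910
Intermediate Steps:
q = -131978 (q = (235 - 81)*(-135 - 722) = 154*(-857) = -131978)
792*K + q = 792*789 - 131978 = 624888 - 131978 = 492910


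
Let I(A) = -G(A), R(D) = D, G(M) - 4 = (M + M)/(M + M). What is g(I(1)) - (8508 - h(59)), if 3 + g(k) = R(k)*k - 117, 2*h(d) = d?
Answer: -17147/2 ≈ -8573.5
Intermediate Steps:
h(d) = d/2
G(M) = 5 (G(M) = 4 + (M + M)/(M + M) = 4 + (2*M)/((2*M)) = 4 + (2*M)*(1/(2*M)) = 4 + 1 = 5)
I(A) = -5 (I(A) = -1*5 = -5)
g(k) = -120 + k² (g(k) = -3 + (k*k - 117) = -3 + (k² - 117) = -3 + (-117 + k²) = -120 + k²)
g(I(1)) - (8508 - h(59)) = (-120 + (-5)²) - (8508 - 59/2) = (-120 + 25) - (8508 - 1*59/2) = -95 - (8508 - 59/2) = -95 - 1*16957/2 = -95 - 16957/2 = -17147/2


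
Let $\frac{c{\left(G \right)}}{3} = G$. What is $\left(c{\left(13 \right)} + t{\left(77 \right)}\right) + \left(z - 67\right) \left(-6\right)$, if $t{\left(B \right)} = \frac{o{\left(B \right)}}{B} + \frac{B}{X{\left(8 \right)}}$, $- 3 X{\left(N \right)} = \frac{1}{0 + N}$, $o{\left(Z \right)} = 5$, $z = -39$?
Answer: $- \frac{90316}{77} \approx -1172.9$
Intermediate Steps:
$X{\left(N \right)} = - \frac{1}{3 N}$ ($X{\left(N \right)} = - \frac{1}{3 \left(0 + N\right)} = - \frac{1}{3 N}$)
$t{\left(B \right)} = - 24 B + \frac{5}{B}$ ($t{\left(B \right)} = \frac{5}{B} + \frac{B}{\left(- \frac{1}{3}\right) \frac{1}{8}} = \frac{5}{B} + \frac{B}{- \frac{1}{24}} = \frac{5}{B} + B \left(-24\right) = \frac{5}{B} - 24 B = - 24 B + \frac{5}{B}$)
$c{\left(G \right)} = 3 G$
$\left(c{\left(13 \right)} + t{\left(77 \right)}\right) + \left(z - 67\right) \left(-6\right) = \left(3 \cdot 13 + \left(\left(-24\right) 77 + \frac{5}{77}\right)\right) + \left(-39 - 67\right) \left(-6\right) = \left(39 + \left(-1848 + 5 \cdot \frac{1}{77}\right)\right) - -636 = \left(39 + \left(-1848 + \frac{5}{77}\right)\right) + 636 = \left(39 - \frac{142291}{77}\right) + 636 = - \frac{139288}{77} + 636 = - \frac{90316}{77}$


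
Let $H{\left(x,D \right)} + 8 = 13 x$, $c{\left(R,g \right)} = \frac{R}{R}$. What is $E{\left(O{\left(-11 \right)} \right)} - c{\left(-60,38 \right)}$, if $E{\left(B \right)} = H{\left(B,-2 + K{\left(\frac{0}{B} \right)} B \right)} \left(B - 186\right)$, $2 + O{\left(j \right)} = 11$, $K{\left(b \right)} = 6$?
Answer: $-19294$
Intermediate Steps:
$c{\left(R,g \right)} = 1$
$H{\left(x,D \right)} = -8 + 13 x$
$O{\left(j \right)} = 9$ ($O{\left(j \right)} = -2 + 11 = 9$)
$E{\left(B \right)} = \left(-186 + B\right) \left(-8 + 13 B\right)$ ($E{\left(B \right)} = \left(-8 + 13 B\right) \left(B - 186\right) = \left(-8 + 13 B\right) \left(-186 + B\right) = \left(-186 + B\right) \left(-8 + 13 B\right)$)
$E{\left(O{\left(-11 \right)} \right)} - c{\left(-60,38 \right)} = \left(-186 + 9\right) \left(-8 + 13 \cdot 9\right) - 1 = - 177 \left(-8 + 117\right) - 1 = \left(-177\right) 109 - 1 = -19293 - 1 = -19294$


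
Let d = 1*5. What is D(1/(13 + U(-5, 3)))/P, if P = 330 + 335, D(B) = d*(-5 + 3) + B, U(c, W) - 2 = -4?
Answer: -109/7315 ≈ -0.014901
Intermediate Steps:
U(c, W) = -2 (U(c, W) = 2 - 4 = -2)
d = 5
D(B) = -10 + B (D(B) = 5*(-5 + 3) + B = 5*(-2) + B = -10 + B)
P = 665
D(1/(13 + U(-5, 3)))/P = (-10 + 1/(13 - 2))/665 = (-10 + 1/11)*(1/665) = -109/11*1/665 = -109/7315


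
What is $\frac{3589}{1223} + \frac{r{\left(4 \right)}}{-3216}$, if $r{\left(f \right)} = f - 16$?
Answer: $\frac{963075}{327764} \approx 2.9383$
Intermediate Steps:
$r{\left(f \right)} = -16 + f$ ($r{\left(f \right)} = f - 16 = -16 + f$)
$\frac{3589}{1223} + \frac{r{\left(4 \right)}}{-3216} = \frac{3589}{1223} + \frac{-16 + 4}{-3216} = 3589 \cdot \frac{1}{1223} - - \frac{1}{268} = \frac{3589}{1223} + \frac{1}{268} = \frac{963075}{327764}$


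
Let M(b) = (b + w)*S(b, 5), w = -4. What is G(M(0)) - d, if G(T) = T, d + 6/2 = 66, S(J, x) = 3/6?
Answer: -65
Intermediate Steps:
S(J, x) = 1/2 (S(J, x) = 3*(1/6) = 1/2)
d = 63 (d = -3 + 66 = 63)
M(b) = -2 + b/2 (M(b) = (b - 4)*(1/2) = (-4 + b)*(1/2) = -2 + b/2)
G(M(0)) - d = (-2 + (1/2)*0) - 1*63 = (-2 + 0) - 63 = -2 - 63 = -65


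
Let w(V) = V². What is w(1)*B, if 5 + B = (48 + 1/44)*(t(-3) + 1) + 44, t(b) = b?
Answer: -1255/22 ≈ -57.045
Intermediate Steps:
B = -1255/22 (B = -5 + ((48 + 1/44)*(-3 + 1) + 44) = -5 + ((48 + 1/44)*(-2) + 44) = -5 + ((2113/44)*(-2) + 44) = -5 + (-2113/22 + 44) = -5 - 1145/22 = -1255/22 ≈ -57.045)
w(1)*B = 1²*(-1255/22) = 1*(-1255/22) = -1255/22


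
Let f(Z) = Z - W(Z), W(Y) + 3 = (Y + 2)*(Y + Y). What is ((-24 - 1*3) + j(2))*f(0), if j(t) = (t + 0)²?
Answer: -69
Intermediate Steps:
W(Y) = -3 + 2*Y*(2 + Y) (W(Y) = -3 + (Y + 2)*(Y + Y) = -3 + (2 + Y)*(2*Y) = -3 + 2*Y*(2 + Y))
j(t) = t²
f(Z) = 3 - 3*Z - 2*Z² (f(Z) = Z - (-3 + 2*Z² + 4*Z) = Z + (3 - 4*Z - 2*Z²) = 3 - 3*Z - 2*Z²)
((-24 - 1*3) + j(2))*f(0) = ((-24 - 1*3) + 2²)*(3 - 3*0 - 2*0²) = ((-24 - 3) + 4)*(3 + 0 - 2*0) = (-27 + 4)*(3 + 0 + 0) = -23*3 = -69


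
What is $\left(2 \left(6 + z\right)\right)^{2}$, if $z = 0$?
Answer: $144$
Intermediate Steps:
$\left(2 \left(6 + z\right)\right)^{2} = \left(2 \left(6 + 0\right)\right)^{2} = \left(2 \cdot 6\right)^{2} = 12^{2} = 144$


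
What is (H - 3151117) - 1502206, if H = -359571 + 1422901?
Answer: -3589993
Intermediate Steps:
H = 1063330
(H - 3151117) - 1502206 = (1063330 - 3151117) - 1502206 = -2087787 - 1502206 = -3589993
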